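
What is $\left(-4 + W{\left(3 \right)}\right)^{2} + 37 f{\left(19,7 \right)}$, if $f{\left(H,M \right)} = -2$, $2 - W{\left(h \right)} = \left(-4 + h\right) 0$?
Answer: $-70$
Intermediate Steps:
$W{\left(h \right)} = 2$ ($W{\left(h \right)} = 2 - \left(-4 + h\right) 0 = 2 - 0 = 2 + 0 = 2$)
$\left(-4 + W{\left(3 \right)}\right)^{2} + 37 f{\left(19,7 \right)} = \left(-4 + 2\right)^{2} + 37 \left(-2\right) = \left(-2\right)^{2} - 74 = 4 - 74 = -70$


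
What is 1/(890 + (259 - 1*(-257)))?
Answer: 1/1406 ≈ 0.00071124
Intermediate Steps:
1/(890 + (259 - 1*(-257))) = 1/(890 + (259 + 257)) = 1/(890 + 516) = 1/1406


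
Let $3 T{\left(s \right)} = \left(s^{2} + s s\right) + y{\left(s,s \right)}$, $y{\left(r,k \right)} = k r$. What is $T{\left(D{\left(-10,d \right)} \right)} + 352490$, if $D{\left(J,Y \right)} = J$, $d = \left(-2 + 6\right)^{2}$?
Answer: $352590$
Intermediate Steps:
$d = 16$ ($d = 4^{2} = 16$)
$T{\left(s \right)} = s^{2}$ ($T{\left(s \right)} = \frac{\left(s^{2} + s s\right) + s s}{3} = \frac{\left(s^{2} + s^{2}\right) + s^{2}}{3} = \frac{2 s^{2} + s^{2}}{3} = \frac{3 s^{2}}{3} = s^{2}$)
$T{\left(D{\left(-10,d \right)} \right)} + 352490 = \left(-10\right)^{2} + 352490 = 100 + 352490 = 352590$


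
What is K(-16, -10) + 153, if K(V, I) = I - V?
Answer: 159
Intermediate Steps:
K(-16, -10) + 153 = (-10 - 1*(-16)) + 153 = (-10 + 16) + 153 = 6 + 153 = 159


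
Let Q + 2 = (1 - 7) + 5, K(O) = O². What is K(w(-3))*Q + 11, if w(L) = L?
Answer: -16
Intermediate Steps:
Q = -3 (Q = -2 + ((1 - 7) + 5) = -2 + (-6 + 5) = -2 - 1 = -3)
K(w(-3))*Q + 11 = (-3)²*(-3) + 11 = 9*(-3) + 11 = -27 + 11 = -16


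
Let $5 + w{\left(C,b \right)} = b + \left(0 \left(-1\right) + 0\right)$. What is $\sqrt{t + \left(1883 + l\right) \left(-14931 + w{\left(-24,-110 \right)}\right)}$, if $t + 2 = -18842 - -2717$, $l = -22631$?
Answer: $\sqrt{312158281} \approx 17668.0$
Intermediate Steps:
$w{\left(C,b \right)} = -5 + b$ ($w{\left(C,b \right)} = -5 + \left(b + \left(0 \left(-1\right) + 0\right)\right) = -5 + \left(b + \left(0 + 0\right)\right) = -5 + \left(b + 0\right) = -5 + b$)
$t = -16127$ ($t = -2 - 16125 = -16127$)
$\sqrt{t + \left(1883 + l\right) \left(-14931 + w{\left(-24,-110 \right)}\right)} = \sqrt{-16127 + \left(1883 - 22631\right) \left(-14931 - 115\right)} = \sqrt{-16127 - 20748 \left(-14931 - 115\right)} = \sqrt{-16127 - -312174408} = \sqrt{-16127 + 312174408} = \sqrt{312158281}$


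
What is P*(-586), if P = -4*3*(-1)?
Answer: -7032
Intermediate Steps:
P = 12 (P = -12*(-1) = 12)
P*(-586) = 12*(-586) = -7032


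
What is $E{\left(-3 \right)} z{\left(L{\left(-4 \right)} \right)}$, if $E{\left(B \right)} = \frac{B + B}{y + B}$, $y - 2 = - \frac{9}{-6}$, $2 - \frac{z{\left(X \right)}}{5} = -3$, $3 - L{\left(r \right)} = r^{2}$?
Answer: $-300$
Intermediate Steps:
$L{\left(r \right)} = 3 - r^{2}$
$z{\left(X \right)} = 25$ ($z{\left(X \right)} = 10 - -15 = 10 + 15 = 25$)
$y = \frac{7}{2}$ ($y = 2 - \frac{9}{-6} = 2 - - \frac{3}{2} = 2 + \frac{3}{2} = \frac{7}{2} \approx 3.5$)
$E{\left(B \right)} = \frac{2 B}{\frac{7}{2} + B}$ ($E{\left(B \right)} = \frac{B + B}{\frac{7}{2} + B} = \frac{2 B}{\frac{7}{2} + B}$)
$E{\left(-3 \right)} z{\left(L{\left(-4 \right)} \right)} = 4 \left(-3\right) \frac{1}{7 + 2 \left(-3\right)} 25 = 4 \left(-3\right) \frac{1}{7 - 6} \cdot 25 = 4 \left(-3\right) 1^{-1} \cdot 25 = 4 \left(-3\right) 1 \cdot 25 = \left(-12\right) 25 = -300$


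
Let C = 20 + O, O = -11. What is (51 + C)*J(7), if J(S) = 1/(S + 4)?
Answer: 60/11 ≈ 5.4545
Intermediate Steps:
C = 9 (C = 20 - 11 = 9)
J(S) = 1/(4 + S)
(51 + C)*J(7) = (51 + 9)/(4 + 7) = 60/11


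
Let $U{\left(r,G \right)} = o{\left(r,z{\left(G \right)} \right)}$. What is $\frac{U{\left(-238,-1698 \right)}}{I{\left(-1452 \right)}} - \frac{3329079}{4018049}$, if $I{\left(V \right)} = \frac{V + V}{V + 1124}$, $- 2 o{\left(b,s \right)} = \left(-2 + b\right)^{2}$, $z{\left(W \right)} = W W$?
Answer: $- \frac{1581906904959}{486183929} \approx -3253.7$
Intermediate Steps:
$z{\left(W \right)} = W^{2}$
$o{\left(b,s \right)} = - \frac{\left(-2 + b\right)^{2}}{2}$
$U{\left(r,G \right)} = - \frac{\left(-2 + r\right)^{2}}{2}$
$I{\left(V \right)} = \frac{2 V}{1124 + V}$
$\frac{U{\left(-238,-1698 \right)}}{I{\left(-1452 \right)}} - \frac{3329079}{4018049} = \frac{\left(- \frac{1}{2}\right) \left(-2 - 238\right)^{2}}{2 \left(-1452\right) \frac{1}{1124 - 1452}} - \frac{3329079}{4018049} = \frac{\left(- \frac{1}{2}\right) \left(-240\right)^{2}}{2 \left(-1452\right) \frac{1}{-328}} - \frac{3329079}{4018049} = \frac{\left(- \frac{1}{2}\right) 57600}{2 \left(-1452\right) \left(- \frac{1}{328}\right)} - \frac{3329079}{4018049} = - \frac{28800}{\frac{363}{41}} - \frac{3329079}{4018049} = \left(-28800\right) \frac{41}{363} - \frac{3329079}{4018049} = - \frac{393600}{121} - \frac{3329079}{4018049} = - \frac{1581906904959}{486183929}$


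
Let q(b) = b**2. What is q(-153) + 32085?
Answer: 55494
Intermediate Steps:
q(-153) + 32085 = (-153)**2 + 32085 = 23409 + 32085 = 55494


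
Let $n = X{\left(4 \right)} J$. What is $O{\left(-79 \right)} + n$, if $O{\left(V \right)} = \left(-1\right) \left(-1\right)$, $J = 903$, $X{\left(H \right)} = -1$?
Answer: $-902$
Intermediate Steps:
$O{\left(V \right)} = 1$
$n = -903$ ($n = \left(-1\right) 903 = -903$)
$O{\left(-79 \right)} + n = 1 - 903 = -902$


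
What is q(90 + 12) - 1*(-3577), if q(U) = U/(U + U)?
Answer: 7155/2 ≈ 3577.5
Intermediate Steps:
q(U) = 1/2 (q(U) = U/((2*U)) = U*(1/(2*U)) = 1/2)
q(90 + 12) - 1*(-3577) = 1/2 - 1*(-3577) = 1/2 + 3577 = 7155/2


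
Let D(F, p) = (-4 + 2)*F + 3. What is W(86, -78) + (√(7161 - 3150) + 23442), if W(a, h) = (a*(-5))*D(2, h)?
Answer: 23872 + √4011 ≈ 23935.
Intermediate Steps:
D(F, p) = 3 - 2*F (D(F, p) = -2*F + 3 = 3 - 2*F)
W(a, h) = 5*a (W(a, h) = (a*(-5))*(3 - 2*2) = (-5*a)*(3 - 4) = -5*a*(-1) = 5*a)
W(86, -78) + (√(7161 - 3150) + 23442) = 5*86 + (√(7161 - 3150) + 23442) = 430 + (√4011 + 23442) = 430 + (23442 + √4011) = 23872 + √4011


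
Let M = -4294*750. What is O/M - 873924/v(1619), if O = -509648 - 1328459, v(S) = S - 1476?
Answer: -2814209392699/460531500 ≈ -6110.8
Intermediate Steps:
v(S) = -1476 + S
M = -3220500
O = -1838107
O/M - 873924/v(1619) = -1838107/(-3220500) - 873924/(-1476 + 1619) = -1838107*(-1/3220500) - 873924/143 = 1838107/3220500 - 873924*1/143 = 1838107/3220500 - 873924/143 = -2814209392699/460531500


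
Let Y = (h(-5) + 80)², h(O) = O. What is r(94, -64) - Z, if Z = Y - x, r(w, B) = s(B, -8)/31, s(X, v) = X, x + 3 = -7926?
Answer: -420238/31 ≈ -13556.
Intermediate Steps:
x = -7929 (x = -3 - 7926 = -7929)
Y = 5625 (Y = (-5 + 80)² = 75² = 5625)
r(w, B) = B/31
Z = 13554 (Z = 5625 - 1*(-7929) = 5625 + 7929 = 13554)
r(94, -64) - Z = (1/31)*(-64) - 1*13554 = -64/31 - 13554 = -420238/31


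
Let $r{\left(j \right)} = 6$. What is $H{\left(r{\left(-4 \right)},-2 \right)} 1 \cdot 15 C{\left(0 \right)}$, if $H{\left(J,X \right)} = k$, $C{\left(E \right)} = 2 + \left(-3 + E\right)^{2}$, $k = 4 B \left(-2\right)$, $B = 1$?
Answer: $-1320$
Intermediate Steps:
$k = -8$ ($k = 4 \cdot 1 \left(-2\right) = 4 \left(-2\right) = -8$)
$H{\left(J,X \right)} = -8$
$H{\left(r{\left(-4 \right)},-2 \right)} 1 \cdot 15 C{\left(0 \right)} = \left(-8\right) 1 \cdot 15 \left(2 + \left(-3 + 0\right)^{2}\right) = \left(-8\right) 15 \left(2 + \left(-3\right)^{2}\right) = - 120 \left(2 + 9\right) = \left(-120\right) 11 = -1320$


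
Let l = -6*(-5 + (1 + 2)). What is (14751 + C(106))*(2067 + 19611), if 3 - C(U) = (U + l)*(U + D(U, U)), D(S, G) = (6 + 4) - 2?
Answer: 28224756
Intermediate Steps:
l = 12 (l = -6*(-5 + 3) = -6*(-2) = 12)
D(S, G) = 8 (D(S, G) = 10 - 2 = 8)
C(U) = 3 - (8 + U)*(12 + U) (C(U) = 3 - (U + 12)*(U + 8) = 3 - (12 + U)*(8 + U) = 3 - (8 + U)*(12 + U))
(14751 + C(106))*(2067 + 19611) = (14751 + (-93 - 1*106² - 20*106))*(2067 + 19611) = (14751 + (-93 - 1*11236 - 2120))*21678 = (14751 + (-93 - 11236 - 2120))*21678 = (14751 - 13449)*21678 = 1302*21678 = 28224756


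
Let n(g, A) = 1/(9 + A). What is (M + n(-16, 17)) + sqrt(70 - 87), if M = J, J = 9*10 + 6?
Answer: 2497/26 + I*sqrt(17) ≈ 96.038 + 4.1231*I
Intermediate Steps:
J = 96 (J = 90 + 6 = 96)
M = 96
(M + n(-16, 17)) + sqrt(70 - 87) = (96 + 1/(9 + 17)) + sqrt(70 - 87) = (96 + 1/26) + sqrt(-17) = (96 + 1/26) + I*sqrt(17) = 2497/26 + I*sqrt(17)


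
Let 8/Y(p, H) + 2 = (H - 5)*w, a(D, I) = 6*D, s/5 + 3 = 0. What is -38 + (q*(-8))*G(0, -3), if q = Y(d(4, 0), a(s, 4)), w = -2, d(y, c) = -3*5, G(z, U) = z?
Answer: -38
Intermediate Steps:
d(y, c) = -15
s = -15 (s = -15 + 5*0 = -15 + 0 = -15)
Y(p, H) = 8/(8 - 2*H) (Y(p, H) = 8/(-2 + (H - 5)*(-2)) = 8/(-2 + (-5 + H)*(-2)) = 8/(-2 + (10 - 2*H)) = 8/(8 - 2*H))
q = 2/47 (q = 4/(4 - 6*(-15)) = 4/(4 - 1*(-90)) = 4/(4 + 90) = 4/94 = 4*(1/94) = 2/47 ≈ 0.042553)
-38 + (q*(-8))*G(0, -3) = -38 + ((2/47)*(-8))*0 = -38 - 16/47*0 = -38 + 0 = -38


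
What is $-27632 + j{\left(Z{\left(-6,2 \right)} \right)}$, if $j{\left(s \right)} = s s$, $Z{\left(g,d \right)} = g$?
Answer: $-27596$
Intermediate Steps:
$j{\left(s \right)} = s^{2}$
$-27632 + j{\left(Z{\left(-6,2 \right)} \right)} = -27632 + \left(-6\right)^{2} = -27632 + 36 = -27596$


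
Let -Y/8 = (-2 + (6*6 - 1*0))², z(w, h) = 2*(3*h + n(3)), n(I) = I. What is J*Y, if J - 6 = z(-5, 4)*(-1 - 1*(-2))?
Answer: -332928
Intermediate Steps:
z(w, h) = 6 + 6*h (z(w, h) = 2*(3*h + 3) = 2*(3 + 3*h) = 6 + 6*h)
J = 36 (J = 6 + (6 + 6*4)*(-1 - 1*(-2)) = 6 + (6 + 24)*(-1 + 2) = 6 + 30*1 = 6 + 30 = 36)
Y = -9248 (Y = -8*(-2 + (6*6 - 1*0))² = -8*(-2 + (36 + 0))² = -8*(-2 + 36)² = -8*34² = -8*1156 = -9248)
J*Y = 36*(-9248) = -332928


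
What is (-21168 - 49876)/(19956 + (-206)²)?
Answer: -17761/15598 ≈ -1.1387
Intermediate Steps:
(-21168 - 49876)/(19956 + (-206)²) = -71044/(19956 + 42436) = -71044/62392 = -71044*1/62392 = -17761/15598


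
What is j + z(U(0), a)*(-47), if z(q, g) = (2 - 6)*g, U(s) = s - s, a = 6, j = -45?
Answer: 1083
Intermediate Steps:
U(s) = 0
z(q, g) = -4*g
j + z(U(0), a)*(-47) = -45 - 4*6*(-47) = -45 - 24*(-47) = -45 + 1128 = 1083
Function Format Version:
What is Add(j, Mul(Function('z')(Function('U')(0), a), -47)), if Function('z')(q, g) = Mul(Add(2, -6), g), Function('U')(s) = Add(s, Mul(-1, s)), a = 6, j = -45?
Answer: 1083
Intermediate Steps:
Function('U')(s) = 0
Function('z')(q, g) = Mul(-4, g)
Add(j, Mul(Function('z')(Function('U')(0), a), -47)) = Add(-45, Mul(Mul(-4, 6), -47)) = Add(-45, Mul(-24, -47)) = Add(-45, 1128) = 1083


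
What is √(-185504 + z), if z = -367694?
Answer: I*√553198 ≈ 743.77*I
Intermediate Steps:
√(-185504 + z) = √(-185504 - 367694) = √(-553198) = I*√553198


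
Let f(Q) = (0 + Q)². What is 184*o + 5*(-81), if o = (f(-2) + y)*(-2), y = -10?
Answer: 1803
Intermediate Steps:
f(Q) = Q²
o = 12 (o = ((-2)² - 10)*(-2) = (4 - 10)*(-2) = -6*(-2) = 12)
184*o + 5*(-81) = 184*12 + 5*(-81) = 2208 - 405 = 1803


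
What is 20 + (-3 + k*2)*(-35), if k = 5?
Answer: -225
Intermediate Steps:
20 + (-3 + k*2)*(-35) = 20 + (-3 + 5*2)*(-35) = 20 + (-3 + 10)*(-35) = 20 + 7*(-35) = 20 - 245 = -225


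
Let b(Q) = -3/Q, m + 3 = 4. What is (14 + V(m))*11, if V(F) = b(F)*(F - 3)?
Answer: 220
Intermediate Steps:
m = 1 (m = -3 + 4 = 1)
V(F) = -3*(-3 + F)/F (V(F) = (-3/F)*(F - 3) = (-3/F)*(-3 + F) = -3*(-3 + F)/F)
(14 + V(m))*11 = (14 + (-3 + 9/1))*11 = (14 + (-3 + 9*1))*11 = (14 + (-3 + 9))*11 = (14 + 6)*11 = 20*11 = 220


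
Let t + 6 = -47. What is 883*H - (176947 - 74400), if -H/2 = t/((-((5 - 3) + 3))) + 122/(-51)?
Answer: -29845723/255 ≈ -1.1704e+5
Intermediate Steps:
t = -53 (t = -6 - 47 = -53)
H = -4186/255 (H = -2*(-53*(-1/((5 - 3) + 3)) + 122/(-51)) = -2*(-53*(-1/(2 + 3)) + 122*(-1/51)) = -2*(-53/((-1*5)) - 122/51) = -2*(-53/(-5) - 122/51) = -2*(-53*(-⅕) - 122/51) = -2*(53/5 - 122/51) = -2*2093/255 = -4186/255 ≈ -16.416)
883*H - (176947 - 74400) = 883*(-4186/255) - (176947 - 74400) = -3696238/255 - 1*102547 = -3696238/255 - 102547 = -29845723/255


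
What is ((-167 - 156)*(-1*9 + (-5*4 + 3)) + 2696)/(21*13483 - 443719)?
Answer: -5547/80288 ≈ -0.069089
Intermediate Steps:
((-167 - 156)*(-1*9 + (-5*4 + 3)) + 2696)/(21*13483 - 443719) = (-323*(-9 + (-20 + 3)) + 2696)/(283143 - 443719) = (-323*(-9 - 17) + 2696)/(-160576) = (-323*(-26) + 2696)*(-1/160576) = (8398 + 2696)*(-1/160576) = 11094*(-1/160576) = -5547/80288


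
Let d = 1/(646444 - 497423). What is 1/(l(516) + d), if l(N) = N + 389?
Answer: 149021/134864006 ≈ 0.0011050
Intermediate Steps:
l(N) = 389 + N
d = 1/149021 ≈ 6.7105e-6
1/(l(516) + d) = 1/((389 + 516) + 1/149021) = 1/(905 + 1/149021) = 1/(134864006/149021) = 149021/134864006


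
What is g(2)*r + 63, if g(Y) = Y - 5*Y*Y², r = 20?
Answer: -697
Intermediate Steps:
g(Y) = Y - 5*Y³
g(2)*r + 63 = (2 - 5*2³)*20 + 63 = (2 - 5*8)*20 + 63 = (2 - 40)*20 + 63 = -38*20 + 63 = -760 + 63 = -697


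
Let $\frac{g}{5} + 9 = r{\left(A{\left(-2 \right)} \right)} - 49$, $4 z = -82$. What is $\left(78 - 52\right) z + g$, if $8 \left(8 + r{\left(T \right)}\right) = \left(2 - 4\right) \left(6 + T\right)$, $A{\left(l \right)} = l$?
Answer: $-868$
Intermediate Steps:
$z = - \frac{41}{2}$ ($z = \frac{1}{4} \left(-82\right) = - \frac{41}{2} \approx -20.5$)
$r{\left(T \right)} = - \frac{19}{2} - \frac{T}{4}$ ($r{\left(T \right)} = -8 + \frac{\left(2 - 4\right) \left(6 + T\right)}{8} = -8 + \frac{\left(-2\right) \left(6 + T\right)}{8} = -8 + \frac{-12 - 2 T}{8} = -8 - \left(\frac{3}{2} + \frac{T}{4}\right) = - \frac{19}{2} - \frac{T}{4}$)
$g = -335$ ($g = -45 + 5 \left(\left(- \frac{19}{2} - - \frac{1}{2}\right) - 49\right) = -45 + 5 \left(\left(- \frac{19}{2} + \frac{1}{2}\right) - 49\right) = -45 + 5 \left(-9 - 49\right) = -45 + 5 \left(-58\right) = -45 - 290 = -335$)
$\left(78 - 52\right) z + g = \left(78 - 52\right) \left(- \frac{41}{2}\right) - 335 = 26 \left(- \frac{41}{2}\right) - 335 = -533 - 335 = -868$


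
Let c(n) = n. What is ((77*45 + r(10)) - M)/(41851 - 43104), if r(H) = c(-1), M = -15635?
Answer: -19099/1253 ≈ -15.243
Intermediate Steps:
r(H) = -1
((77*45 + r(10)) - M)/(41851 - 43104) = ((77*45 - 1) - 1*(-15635))/(41851 - 43104) = ((3465 - 1) + 15635)/(-1253) = (3464 + 15635)*(-1/1253) = 19099*(-1/1253) = -19099/1253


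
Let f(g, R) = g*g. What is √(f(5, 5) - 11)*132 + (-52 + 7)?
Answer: -45 + 132*√14 ≈ 448.90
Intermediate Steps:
f(g, R) = g²
√(f(5, 5) - 11)*132 + (-52 + 7) = √(5² - 11)*132 + (-52 + 7) = √(25 - 11)*132 - 45 = √14*132 - 45 = 132*√14 - 45 = -45 + 132*√14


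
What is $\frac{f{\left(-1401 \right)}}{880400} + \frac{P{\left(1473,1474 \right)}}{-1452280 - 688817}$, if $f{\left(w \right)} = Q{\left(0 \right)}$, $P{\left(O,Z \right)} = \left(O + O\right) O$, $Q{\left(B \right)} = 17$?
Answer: $- \frac{1273474141517}{628340599600} \approx -2.0267$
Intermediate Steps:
$P{\left(O,Z \right)} = 2 O^{2}$ ($P{\left(O,Z \right)} = 2 O O = 2 O^{2}$)
$f{\left(w \right)} = 17$
$\frac{f{\left(-1401 \right)}}{880400} + \frac{P{\left(1473,1474 \right)}}{-1452280 - 688817} = \frac{17}{880400} + \frac{2 \cdot 1473^{2}}{-1452280 - 688817} = 17 \cdot \frac{1}{880400} + \frac{2 \cdot 2169729}{-2141097} = \frac{17}{880400} + 4339458 \left(- \frac{1}{2141097}\right) = \frac{17}{880400} - \frac{1446486}{713699} = - \frac{1273474141517}{628340599600}$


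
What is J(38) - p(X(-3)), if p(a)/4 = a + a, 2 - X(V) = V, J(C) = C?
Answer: -2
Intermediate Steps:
X(V) = 2 - V
p(a) = 8*a (p(a) = 4*(a + a) = 4*(2*a) = 8*a)
J(38) - p(X(-3)) = 38 - 8*(2 - 1*(-3)) = 38 - 8*(2 + 3) = 38 - 8*5 = 38 - 1*40 = 38 - 40 = -2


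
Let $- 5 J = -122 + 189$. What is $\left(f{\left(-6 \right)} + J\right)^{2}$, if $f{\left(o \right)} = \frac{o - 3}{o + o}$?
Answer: $\frac{64009}{400} \approx 160.02$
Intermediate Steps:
$f{\left(o \right)} = \frac{-3 + o}{2 o}$
$J = - \frac{67}{5}$ ($J = - \frac{-122 + 189}{5} = \left(- \frac{1}{5}\right) 67 = - \frac{67}{5} \approx -13.4$)
$\left(f{\left(-6 \right)} + J\right)^{2} = \left(\frac{-3 - 6}{2 \left(-6\right)} - \frac{67}{5}\right)^{2} = \left(\frac{1}{2} \left(- \frac{1}{6}\right) \left(-9\right) - \frac{67}{5}\right)^{2} = \left(\frac{3}{4} - \frac{67}{5}\right)^{2} = \left(- \frac{253}{20}\right)^{2} = \frac{64009}{400}$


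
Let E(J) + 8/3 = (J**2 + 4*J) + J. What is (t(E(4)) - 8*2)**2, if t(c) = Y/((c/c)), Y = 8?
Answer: 64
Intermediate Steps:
E(J) = -8/3 + J**2 + 5*J (E(J) = -8/3 + ((J**2 + 4*J) + J) = -8/3 + (J**2 + 5*J) = -8/3 + J**2 + 5*J)
t(c) = 8 (t(c) = 8/((c/c)) = 8/1 = 8*1 = 8)
(t(E(4)) - 8*2)**2 = (8 - 8*2)**2 = (8 - 16)**2 = (-8)**2 = 64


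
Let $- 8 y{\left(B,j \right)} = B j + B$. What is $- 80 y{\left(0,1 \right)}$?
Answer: $0$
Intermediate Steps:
$y{\left(B,j \right)} = - \frac{B}{8} - \frac{B j}{8}$ ($y{\left(B,j \right)} = - \frac{B j + B}{8} = - \frac{B + B j}{8} = - \frac{B}{8} - \frac{B j}{8}$)
$- 80 y{\left(0,1 \right)} = - 80 \left(\left(- \frac{1}{8}\right) 0 \left(1 + 1\right)\right) = - 80 \left(\left(- \frac{1}{8}\right) 0 \cdot 2\right) = \left(-80\right) 0 = 0$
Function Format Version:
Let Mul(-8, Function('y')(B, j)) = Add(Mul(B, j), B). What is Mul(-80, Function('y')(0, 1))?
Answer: 0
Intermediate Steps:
Function('y')(B, j) = Add(Mul(Rational(-1, 8), B), Mul(Rational(-1, 8), B, j)) (Function('y')(B, j) = Mul(Rational(-1, 8), Add(Mul(B, j), B)) = Mul(Rational(-1, 8), Add(B, Mul(B, j))) = Add(Mul(Rational(-1, 8), B), Mul(Rational(-1, 8), B, j)))
Mul(-80, Function('y')(0, 1)) = Mul(-80, Mul(Rational(-1, 8), 0, Add(1, 1))) = Mul(-80, Mul(Rational(-1, 8), 0, 2)) = Mul(-80, 0) = 0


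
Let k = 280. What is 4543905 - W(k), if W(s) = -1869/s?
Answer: 181756467/40 ≈ 4.5439e+6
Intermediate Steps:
4543905 - W(k) = 4543905 - (-1869)/280 = 4543905 - 1*(-267/40) = 4543905 + 267/40 = 181756467/40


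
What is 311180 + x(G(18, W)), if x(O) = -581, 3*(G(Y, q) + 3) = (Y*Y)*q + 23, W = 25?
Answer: 310599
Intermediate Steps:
G(Y, q) = 14/3 + q*Y²/3 (G(Y, q) = -3 + ((Y*Y)*q + 23)/3 = -3 + (Y²*q + 23)/3 = -3 + (q*Y² + 23)/3 = -3 + (23 + q*Y²)/3 = -3 + (23/3 + q*Y²/3) = 14/3 + q*Y²/3)
311180 + x(G(18, W)) = 311180 - 581 = 310599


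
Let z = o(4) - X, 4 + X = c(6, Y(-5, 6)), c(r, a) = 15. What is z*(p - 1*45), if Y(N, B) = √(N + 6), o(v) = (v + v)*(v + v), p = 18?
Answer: -1431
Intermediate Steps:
o(v) = 4*v² (o(v) = (2*v)*(2*v) = 4*v²)
Y(N, B) = √(6 + N)
X = 11 (X = -4 + 15 = 11)
z = 53 (z = 4*4² - 1*11 = 4*16 - 11 = 64 - 11 = 53)
z*(p - 1*45) = 53*(18 - 1*45) = 53*(18 - 45) = 53*(-27) = -1431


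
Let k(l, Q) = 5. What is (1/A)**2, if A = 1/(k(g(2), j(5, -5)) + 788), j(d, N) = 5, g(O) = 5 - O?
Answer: 628849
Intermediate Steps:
A = 1/793 (A = 1/(5 + 788) = 1/793 ≈ 0.0012610)
(1/A)**2 = (1/(1/793))**2 = 793**2 = 628849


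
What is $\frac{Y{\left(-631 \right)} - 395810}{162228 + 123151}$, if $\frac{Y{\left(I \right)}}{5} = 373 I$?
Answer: $- \frac{1572625}{285379} \approx -5.5107$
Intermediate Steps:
$Y{\left(I \right)} = 1865 I$ ($Y{\left(I \right)} = 5 \cdot 373 I = 1865 I$)
$\frac{Y{\left(-631 \right)} - 395810}{162228 + 123151} = \frac{1865 \left(-631\right) - 395810}{162228 + 123151} = \frac{-1176815 - 395810}{285379} = \left(-1572625\right) \frac{1}{285379} = - \frac{1572625}{285379}$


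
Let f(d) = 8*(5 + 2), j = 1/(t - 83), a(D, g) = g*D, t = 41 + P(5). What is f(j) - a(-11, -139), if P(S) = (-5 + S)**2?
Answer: -1473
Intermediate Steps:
t = 41 (t = 41 + (-5 + 5)**2 = 41 + 0**2 = 41 + 0 = 41)
a(D, g) = D*g
j = -1/42 (j = 1/(41 - 83) = 1/(-42) = -1/42 ≈ -0.023810)
f(d) = 56 (f(d) = 8*7 = 56)
f(j) - a(-11, -139) = 56 - (-11)*(-139) = 56 - 1*1529 = 56 - 1529 = -1473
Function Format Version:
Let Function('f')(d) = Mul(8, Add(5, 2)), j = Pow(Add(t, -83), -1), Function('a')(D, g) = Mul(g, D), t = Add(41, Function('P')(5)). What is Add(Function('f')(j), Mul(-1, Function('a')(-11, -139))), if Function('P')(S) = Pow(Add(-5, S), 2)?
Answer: -1473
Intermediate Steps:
t = 41 (t = Add(41, Pow(Add(-5, 5), 2)) = Add(41, Pow(0, 2)) = Add(41, 0) = 41)
Function('a')(D, g) = Mul(D, g)
j = Rational(-1, 42) (j = Pow(Add(41, -83), -1) = Pow(-42, -1) = Rational(-1, 42) ≈ -0.023810)
Function('f')(d) = 56 (Function('f')(d) = Mul(8, 7) = 56)
Add(Function('f')(j), Mul(-1, Function('a')(-11, -139))) = Add(56, Mul(-1, Mul(-11, -139))) = Add(56, Mul(-1, 1529)) = Add(56, -1529) = -1473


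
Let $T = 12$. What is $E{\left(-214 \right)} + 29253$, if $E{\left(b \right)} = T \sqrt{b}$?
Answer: $29253 + 12 i \sqrt{214} \approx 29253.0 + 175.54 i$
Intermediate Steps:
$E{\left(b \right)} = 12 \sqrt{b}$
$E{\left(-214 \right)} + 29253 = 12 \sqrt{-214} + 29253 = 12 i \sqrt{214} + 29253 = 29253 + 12 i \sqrt{214}$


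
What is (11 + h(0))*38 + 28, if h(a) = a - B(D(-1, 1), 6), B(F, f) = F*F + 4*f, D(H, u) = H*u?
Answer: -504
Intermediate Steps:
B(F, f) = F**2 + 4*f
h(a) = -25 + a (h(a) = a - ((-1*1)**2 + 4*6) = a - ((-1)**2 + 24) = a - (1 + 24) = a - 1*25 = a - 25 = -25 + a)
(11 + h(0))*38 + 28 = (11 + (-25 + 0))*38 + 28 = (11 - 25)*38 + 28 = -14*38 + 28 = -532 + 28 = -504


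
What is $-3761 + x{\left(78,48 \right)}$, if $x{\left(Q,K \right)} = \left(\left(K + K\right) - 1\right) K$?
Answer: $799$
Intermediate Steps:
$x{\left(Q,K \right)} = K \left(-1 + 2 K\right)$ ($x{\left(Q,K \right)} = \left(2 K - 1\right) K = \left(-1 + 2 K\right) K = K \left(-1 + 2 K\right)$)
$-3761 + x{\left(78,48 \right)} = -3761 + 48 \left(-1 + 2 \cdot 48\right) = -3761 + 48 \left(-1 + 96\right) = -3761 + 48 \cdot 95 = -3761 + 4560 = 799$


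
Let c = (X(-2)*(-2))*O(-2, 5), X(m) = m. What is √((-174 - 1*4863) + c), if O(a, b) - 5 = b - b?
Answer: I*√5017 ≈ 70.831*I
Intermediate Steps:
O(a, b) = 5 (O(a, b) = 5 + (b - b) = 5 + 0 = 5)
c = 20 (c = -2*(-2)*5 = 4*5 = 20)
√((-174 - 1*4863) + c) = √((-174 - 1*4863) + 20) = √((-174 - 4863) + 20) = √(-5037 + 20) = √(-5017) = I*√5017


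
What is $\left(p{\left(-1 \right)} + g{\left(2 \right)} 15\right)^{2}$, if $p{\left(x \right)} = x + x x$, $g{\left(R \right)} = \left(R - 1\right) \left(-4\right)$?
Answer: $3600$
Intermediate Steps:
$g{\left(R \right)} = 4 - 4 R$ ($g{\left(R \right)} = \left(-1 + R\right) \left(-4\right) = 4 - 4 R$)
$p{\left(x \right)} = x + x^{2}$
$\left(p{\left(-1 \right)} + g{\left(2 \right)} 15\right)^{2} = \left(- (1 - 1) + \left(4 - 8\right) 15\right)^{2} = \left(\left(-1\right) 0 + \left(4 - 8\right) 15\right)^{2} = \left(0 - 60\right)^{2} = \left(-60\right)^{2} = 3600$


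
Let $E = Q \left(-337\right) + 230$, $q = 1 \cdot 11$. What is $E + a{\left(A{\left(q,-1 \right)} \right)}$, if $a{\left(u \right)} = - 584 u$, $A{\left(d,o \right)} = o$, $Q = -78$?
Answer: $27100$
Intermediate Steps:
$q = 11$
$E = 26516$ ($E = \left(-78\right) \left(-337\right) + 230 = 26286 + 230 = 26516$)
$E + a{\left(A{\left(q,-1 \right)} \right)} = 26516 - -584 = 26516 + 584 = 27100$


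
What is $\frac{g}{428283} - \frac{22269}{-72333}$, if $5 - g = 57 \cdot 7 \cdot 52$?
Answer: $\frac{297667804}{1147370157} \approx 0.25943$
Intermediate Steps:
$g = -20743$ ($g = 5 - 57 \cdot 7 \cdot 52 = 5 - 399 \cdot 52 = 5 - 20748 = -20743$)
$\frac{g}{428283} - \frac{22269}{-72333} = - \frac{20743}{428283} - \frac{22269}{-72333} = \left(-20743\right) \frac{1}{428283} - - \frac{7423}{24111} = - \frac{20743}{428283} + \frac{7423}{24111} = \frac{297667804}{1147370157}$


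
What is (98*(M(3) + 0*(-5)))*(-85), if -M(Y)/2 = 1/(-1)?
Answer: -16660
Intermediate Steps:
M(Y) = 2 (M(Y) = -2/(-1) = -2*(-1) = 2)
(98*(M(3) + 0*(-5)))*(-85) = (98*(2 + 0*(-5)))*(-85) = (98*(2 + 0))*(-85) = (98*2)*(-85) = 196*(-85) = -16660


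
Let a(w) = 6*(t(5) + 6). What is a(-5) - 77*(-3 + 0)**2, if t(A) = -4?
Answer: -681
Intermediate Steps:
a(w) = 12 (a(w) = 6*(-4 + 6) = 6*2 = 12)
a(-5) - 77*(-3 + 0)**2 = 12 - 77*(-3 + 0)**2 = 12 - 77*(-3)**2 = 12 - 77*9 = 12 - 693 = -681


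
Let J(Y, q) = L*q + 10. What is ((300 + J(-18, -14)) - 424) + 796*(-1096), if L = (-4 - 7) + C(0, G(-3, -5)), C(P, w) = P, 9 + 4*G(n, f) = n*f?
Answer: -872376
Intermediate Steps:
G(n, f) = -9/4 + f*n/4 (G(n, f) = -9/4 + (n*f)/4 = -9/4 + (f*n)/4 = -9/4 + f*n/4)
L = -11 (L = (-4 - 7) + 0 = -11 + 0 = -11)
J(Y, q) = 10 - 11*q (J(Y, q) = -11*q + 10 = 10 - 11*q)
((300 + J(-18, -14)) - 424) + 796*(-1096) = ((300 + (10 - 11*(-14))) - 424) + 796*(-1096) = ((300 + (10 + 154)) - 424) - 872416 = ((300 + 164) - 424) - 872416 = (464 - 424) - 872416 = 40 - 872416 = -872376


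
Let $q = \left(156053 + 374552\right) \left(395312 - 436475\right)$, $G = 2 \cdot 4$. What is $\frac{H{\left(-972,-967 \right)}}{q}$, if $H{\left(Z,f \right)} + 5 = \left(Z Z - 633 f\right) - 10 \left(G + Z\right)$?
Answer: $- \frac{313306}{4368258723} \approx -7.1723 \cdot 10^{-5}$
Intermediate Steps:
$G = 8$
$q = -21841293615$ ($q = 530605 \left(-41163\right) = -21841293615$)
$H{\left(Z,f \right)} = -85 + Z^{2} - 633 f - 10 Z$ ($H{\left(Z,f \right)} = -5 - \left(10 \left(8 + Z\right) + 633 f - Z Z\right) = -5 - \left(80 - Z^{2} + 10 Z + 633 f\right) = -85 + Z^{2} - 633 f - 10 Z$)
$\frac{H{\left(-972,-967 \right)}}{q} = \frac{-85 + \left(-972\right)^{2} - -612111 - -9720}{-21841293615} = \left(-85 + 944784 + 612111 + 9720\right) \left(- \frac{1}{21841293615}\right) = 1566530 \left(- \frac{1}{21841293615}\right) = - \frac{313306}{4368258723}$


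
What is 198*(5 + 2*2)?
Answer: 1782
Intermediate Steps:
198*(5 + 2*2) = 198*(5 + 4) = 198*9 = 1782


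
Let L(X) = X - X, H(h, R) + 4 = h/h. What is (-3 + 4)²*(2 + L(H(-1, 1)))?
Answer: 2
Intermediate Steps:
H(h, R) = -3 (H(h, R) = -4 + h/h = -4 + 1 = -3)
L(X) = 0
(-3 + 4)²*(2 + L(H(-1, 1))) = (-3 + 4)²*(2 + 0) = 1²*2 = 1*2 = 2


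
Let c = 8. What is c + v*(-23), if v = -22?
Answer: 514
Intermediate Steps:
c + v*(-23) = 8 - 22*(-23) = 8 + 506 = 514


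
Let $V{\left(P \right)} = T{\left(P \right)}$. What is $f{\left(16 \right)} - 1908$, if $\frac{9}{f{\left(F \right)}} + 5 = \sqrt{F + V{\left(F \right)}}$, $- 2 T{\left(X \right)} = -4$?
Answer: $- \frac{13401}{7} - \frac{27 \sqrt{2}}{7} \approx -1919.9$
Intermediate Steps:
$T{\left(X \right)} = 2$ ($T{\left(X \right)} = \left(- \frac{1}{2}\right) \left(-4\right) = 2$)
$V{\left(P \right)} = 2$
$f{\left(F \right)} = \frac{9}{-5 + \sqrt{2 + F}}$ ($f{\left(F \right)} = \frac{9}{-5 + \sqrt{F + 2}} = \frac{9}{-5 + \sqrt{2 + F}}$)
$f{\left(16 \right)} - 1908 = \frac{9}{-5 + \sqrt{2 + 16}} - 1908 = \frac{9}{-5 + \sqrt{18}} - 1908 = \frac{9}{-5 + 3 \sqrt{2}} - 1908 = -1908 + \frac{9}{-5 + 3 \sqrt{2}}$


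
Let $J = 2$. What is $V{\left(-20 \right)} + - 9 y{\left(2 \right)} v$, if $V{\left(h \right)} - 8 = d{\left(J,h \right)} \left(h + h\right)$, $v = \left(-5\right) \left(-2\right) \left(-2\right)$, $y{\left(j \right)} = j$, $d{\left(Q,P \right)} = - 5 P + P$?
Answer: $-2832$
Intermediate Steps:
$d{\left(Q,P \right)} = - 4 P$
$v = -20$ ($v = 10 \left(-2\right) = -20$)
$V{\left(h \right)} = 8 - 8 h^{2}$ ($V{\left(h \right)} = 8 + - 4 h \left(h + h\right) = 8 + - 4 h 2 h = 8 - 8 h^{2}$)
$V{\left(-20 \right)} + - 9 y{\left(2 \right)} v = \left(8 - 8 \left(-20\right)^{2}\right) + \left(-9\right) 2 \left(-20\right) = \left(8 - 3200\right) - -360 = \left(8 - 3200\right) + 360 = -3192 + 360 = -2832$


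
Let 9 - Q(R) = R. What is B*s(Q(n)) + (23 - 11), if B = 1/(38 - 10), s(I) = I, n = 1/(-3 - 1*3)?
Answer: 2071/168 ≈ 12.327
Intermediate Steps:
n = -1/6 (n = 1/(-3 - 3) = 1/(-6) = -1/6 ≈ -0.16667)
Q(R) = 9 - R
B = 1/28 ≈ 0.035714
B*s(Q(n)) + (23 - 11) = (9 - 1*(-1/6))/28 + (23 - 11) = (9 + 1/6)/28 + 12 = (1/28)*(55/6) + 12 = 55/168 + 12 = 2071/168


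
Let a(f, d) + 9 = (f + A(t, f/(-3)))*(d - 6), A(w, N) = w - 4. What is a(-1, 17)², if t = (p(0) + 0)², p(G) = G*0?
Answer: 4096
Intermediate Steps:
p(G) = 0
t = 0 (t = (0 + 0)² = 0² = 0)
A(w, N) = -4 + w
a(f, d) = -9 + (-6 + d)*(-4 + f) (a(f, d) = -9 + (f + (-4 + 0))*(d - 6) = -9 + (f - 4)*(-6 + d) = -9 + (-4 + f)*(-6 + d) = -9 + (-6 + d)*(-4 + f))
a(-1, 17)² = (15 - 6*(-1) - 4*17 + 17*(-1))² = (15 + 6 - 68 - 17)² = (-64)² = 4096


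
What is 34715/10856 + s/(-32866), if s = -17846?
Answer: 667339683/178396648 ≈ 3.7408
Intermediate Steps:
34715/10856 + s/(-32866) = 34715/10856 - 17846/(-32866) = 34715*(1/10856) - 17846*(-1/32866) = 34715/10856 + 8923/16433 = 667339683/178396648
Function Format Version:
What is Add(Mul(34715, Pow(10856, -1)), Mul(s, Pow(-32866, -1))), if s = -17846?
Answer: Rational(667339683, 178396648) ≈ 3.7408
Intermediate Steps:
Add(Mul(34715, Pow(10856, -1)), Mul(s, Pow(-32866, -1))) = Add(Mul(34715, Pow(10856, -1)), Mul(-17846, Pow(-32866, -1))) = Add(Mul(34715, Rational(1, 10856)), Mul(-17846, Rational(-1, 32866))) = Add(Rational(34715, 10856), Rational(8923, 16433)) = Rational(667339683, 178396648)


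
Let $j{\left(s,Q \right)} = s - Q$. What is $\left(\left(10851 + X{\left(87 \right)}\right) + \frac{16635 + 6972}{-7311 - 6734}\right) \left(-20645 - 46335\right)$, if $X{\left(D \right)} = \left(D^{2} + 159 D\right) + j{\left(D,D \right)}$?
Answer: $- \frac{6067983146088}{2809} \approx -2.1602 \cdot 10^{9}$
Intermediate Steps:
$X{\left(D \right)} = D^{2} + 159 D$ ($X{\left(D \right)} = \left(D^{2} + 159 D\right) + \left(D - D\right) = \left(D^{2} + 159 D\right) + 0 = D^{2} + 159 D$)
$\left(\left(10851 + X{\left(87 \right)}\right) + \frac{16635 + 6972}{-7311 - 6734}\right) \left(-20645 - 46335\right) = \left(\left(10851 + 87 \left(159 + 87\right)\right) + \frac{16635 + 6972}{-7311 - 6734}\right) \left(-20645 - 46335\right) = \left(\left(10851 + 87 \cdot 246\right) + \frac{23607}{-14045}\right) \left(-66980\right) = \left(\left(10851 + 21402\right) + 23607 \left(- \frac{1}{14045}\right)\right) \left(-66980\right) = \left(32253 - \frac{23607}{14045}\right) \left(-66980\right) = \frac{452969778}{14045} \left(-66980\right) = - \frac{6067983146088}{2809}$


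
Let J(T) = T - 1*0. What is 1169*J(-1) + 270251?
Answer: 269082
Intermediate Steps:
J(T) = T (J(T) = T + 0 = T)
1169*J(-1) + 270251 = 1169*(-1) + 270251 = -1169 + 270251 = 269082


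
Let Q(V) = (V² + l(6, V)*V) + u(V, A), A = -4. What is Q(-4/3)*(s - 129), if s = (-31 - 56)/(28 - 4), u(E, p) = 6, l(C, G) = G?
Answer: -45623/36 ≈ -1267.3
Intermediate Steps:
s = -29/8 (s = -87/24 = -87*1/24 = -29/8 ≈ -3.6250)
Q(V) = 6 + 2*V² (Q(V) = (V² + V*V) + 6 = (V² + V²) + 6 = 2*V² + 6 = 6 + 2*V²)
Q(-4/3)*(s - 129) = (6 + 2*(-4/3)²)*(-29/8 - 129) = (6 + 2*(-4*⅓)²)*(-1061/8) = (6 + 2*(-4/3)²)*(-1061/8) = (6 + 2*(16/9))*(-1061/8) = (6 + 32/9)*(-1061/8) = (86/9)*(-1061/8) = -45623/36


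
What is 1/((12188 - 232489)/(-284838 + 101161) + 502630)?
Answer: 183677/92321790811 ≈ 1.9895e-6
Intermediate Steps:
1/((12188 - 232489)/(-284838 + 101161) + 502630) = 1/(-220301/(-183677) + 502630) = 1/(-220301*(-1/183677) + 502630) = 1/(220301/183677 + 502630) = 1/(92321790811/183677) = 183677/92321790811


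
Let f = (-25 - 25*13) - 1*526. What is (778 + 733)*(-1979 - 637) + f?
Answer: -3953652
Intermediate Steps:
f = -876 (f = (-25 - 325) - 526 = -350 - 526 = -876)
(778 + 733)*(-1979 - 637) + f = (778 + 733)*(-1979 - 637) - 876 = 1511*(-2616) - 876 = -3952776 - 876 = -3953652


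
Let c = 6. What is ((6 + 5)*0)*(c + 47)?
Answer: 0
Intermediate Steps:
((6 + 5)*0)*(c + 47) = ((6 + 5)*0)*(6 + 47) = (11*0)*53 = 0*53 = 0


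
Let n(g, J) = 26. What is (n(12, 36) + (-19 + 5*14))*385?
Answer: 29645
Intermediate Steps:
(n(12, 36) + (-19 + 5*14))*385 = (26 + (-19 + 5*14))*385 = (26 + (-19 + 70))*385 = (26 + 51)*385 = 77*385 = 29645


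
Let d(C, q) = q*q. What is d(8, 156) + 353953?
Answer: 378289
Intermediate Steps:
d(C, q) = q**2
d(8, 156) + 353953 = 156**2 + 353953 = 24336 + 353953 = 378289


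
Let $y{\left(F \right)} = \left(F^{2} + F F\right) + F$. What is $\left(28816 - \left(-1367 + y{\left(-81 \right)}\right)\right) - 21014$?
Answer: $-3872$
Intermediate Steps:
$y{\left(F \right)} = F + 2 F^{2}$ ($y{\left(F \right)} = \left(F^{2} + F^{2}\right) + F = 2 F^{2} + F = F + 2 F^{2}$)
$\left(28816 - \left(-1367 + y{\left(-81 \right)}\right)\right) - 21014 = \left(28816 + \left(1367 - - 81 \left(1 + 2 \left(-81\right)\right)\right)\right) - 21014 = \left(28816 + \left(1367 - - 81 \left(1 - 162\right)\right)\right) - 21014 = \left(28816 + \left(1367 - \left(-81\right) \left(-161\right)\right)\right) - 21014 = \left(28816 + \left(1367 - 13041\right)\right) - 21014 = \left(28816 - 11674\right) - 21014 = 17142 - 21014 = -3872$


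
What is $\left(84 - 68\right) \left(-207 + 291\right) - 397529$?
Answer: $-396185$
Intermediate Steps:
$\left(84 - 68\right) \left(-207 + 291\right) - 397529 = 16 \cdot 84 - 397529 = 1344 - 397529 = -396185$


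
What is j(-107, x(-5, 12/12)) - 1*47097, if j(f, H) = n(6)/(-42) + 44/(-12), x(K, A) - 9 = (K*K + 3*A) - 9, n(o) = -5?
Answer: -1978223/42 ≈ -47101.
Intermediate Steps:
x(K, A) = K² + 3*A (x(K, A) = 9 + ((K*K + 3*A) - 9) = 9 + ((K² + 3*A) - 9) = 9 + (-9 + K² + 3*A) = K² + 3*A)
j(f, H) = -149/42 (j(f, H) = -5/(-42) + 44/(-12) = -5*(-1/42) + 44*(-1/12) = 5/42 - 11/3 = -149/42)
j(-107, x(-5, 12/12)) - 1*47097 = -149/42 - 1*47097 = -149/42 - 47097 = -1978223/42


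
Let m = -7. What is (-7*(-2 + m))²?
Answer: 3969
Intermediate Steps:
(-7*(-2 + m))² = (-7*(-2 - 7))² = (-7*(-9))² = 63² = 3969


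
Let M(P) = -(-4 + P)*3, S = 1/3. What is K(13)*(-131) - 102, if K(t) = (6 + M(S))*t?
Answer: -29053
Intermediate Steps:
S = 1/3 ≈ 0.33333
M(P) = 12 - 3*P (M(P) = (4 - P)*3 = 12 - 3*P)
K(t) = 17*t (K(t) = (6 + (12 - 3*1/3))*t = (6 + (12 - 1))*t = (6 + 11)*t = 17*t)
K(13)*(-131) - 102 = (17*13)*(-131) - 102 = 221*(-131) - 102 = -28951 - 102 = -29053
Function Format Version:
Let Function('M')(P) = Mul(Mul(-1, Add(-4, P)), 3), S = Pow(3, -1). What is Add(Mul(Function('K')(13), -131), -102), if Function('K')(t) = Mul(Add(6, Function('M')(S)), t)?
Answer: -29053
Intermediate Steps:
S = Rational(1, 3) ≈ 0.33333
Function('M')(P) = Add(12, Mul(-3, P)) (Function('M')(P) = Mul(Add(4, Mul(-1, P)), 3) = Add(12, Mul(-3, P)))
Function('K')(t) = Mul(17, t) (Function('K')(t) = Mul(Add(6, Add(12, Mul(-3, Rational(1, 3)))), t) = Mul(Add(6, Add(12, -1)), t) = Mul(Add(6, 11), t) = Mul(17, t))
Add(Mul(Function('K')(13), -131), -102) = Add(Mul(Mul(17, 13), -131), -102) = Add(Mul(221, -131), -102) = Add(-28951, -102) = -29053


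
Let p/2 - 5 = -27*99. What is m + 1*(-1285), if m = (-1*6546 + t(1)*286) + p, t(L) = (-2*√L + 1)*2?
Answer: -13739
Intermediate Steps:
p = -5336 (p = 10 + 2*(-27*99) = 10 + 2*(-2673) = 10 - 5346 = -5336)
t(L) = 2 - 4*√L (t(L) = (1 - 2*√L)*2 = 2 - 4*√L)
m = -12454 (m = (-1*6546 + (2 - 4*√1)*286) - 5336 = (-6546 + (2 - 4*1)*286) - 5336 = (-6546 + (2 - 4)*286) - 5336 = (-6546 - 2*286) - 5336 = (-6546 - 572) - 5336 = -7118 - 5336 = -12454)
m + 1*(-1285) = -12454 + 1*(-1285) = -12454 - 1285 = -13739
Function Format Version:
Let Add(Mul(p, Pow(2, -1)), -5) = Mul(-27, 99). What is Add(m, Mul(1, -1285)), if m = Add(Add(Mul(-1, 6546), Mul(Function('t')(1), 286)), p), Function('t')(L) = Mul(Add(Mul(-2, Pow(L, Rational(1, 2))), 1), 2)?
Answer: -13739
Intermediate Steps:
p = -5336 (p = Add(10, Mul(2, Mul(-27, 99))) = Add(10, Mul(2, -2673)) = Add(10, -5346) = -5336)
Function('t')(L) = Add(2, Mul(-4, Pow(L, Rational(1, 2)))) (Function('t')(L) = Mul(Add(1, Mul(-2, Pow(L, Rational(1, 2)))), 2) = Add(2, Mul(-4, Pow(L, Rational(1, 2)))))
m = -12454 (m = Add(Add(Mul(-1, 6546), Mul(Add(2, Mul(-4, Pow(1, Rational(1, 2)))), 286)), -5336) = Add(Add(-6546, Mul(Add(2, Mul(-4, 1)), 286)), -5336) = Add(Add(-6546, Mul(Add(2, -4), 286)), -5336) = Add(Add(-6546, Mul(-2, 286)), -5336) = Add(Add(-6546, -572), -5336) = Add(-7118, -5336) = -12454)
Add(m, Mul(1, -1285)) = Add(-12454, Mul(1, -1285)) = Add(-12454, -1285) = -13739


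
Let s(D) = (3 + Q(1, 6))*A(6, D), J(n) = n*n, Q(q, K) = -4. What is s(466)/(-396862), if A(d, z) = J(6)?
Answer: 18/198431 ≈ 9.0712e-5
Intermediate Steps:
J(n) = n²
A(d, z) = 36 (A(d, z) = 6² = 36)
s(D) = -36 (s(D) = (3 - 4)*36 = -1*36 = -36)
s(466)/(-396862) = -36/(-396862) = -36*(-1/396862) = 18/198431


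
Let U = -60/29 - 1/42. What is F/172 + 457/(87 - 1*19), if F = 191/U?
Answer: 46135553/7453276 ≈ 6.1900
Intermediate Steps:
U = -2549/1218 (U = -60*1/29 - 1*1/42 = -60/29 - 1/42 = -2549/1218 ≈ -2.0928)
F = -232638/2549 (F = 191/(-2549/1218) = 191*(-1218/2549) = -232638/2549 ≈ -91.266)
F/172 + 457/(87 - 1*19) = -232638/2549/172 + 457/(87 - 1*19) = -232638/2549*1/172 + 457/(87 - 19) = -116319/219214 + 457/68 = 46135553/7453276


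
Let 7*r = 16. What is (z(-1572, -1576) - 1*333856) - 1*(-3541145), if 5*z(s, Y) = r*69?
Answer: 112256219/35 ≈ 3.2073e+6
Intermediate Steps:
r = 16/7 (r = (1/7)*16 = 16/7 ≈ 2.2857)
z(s, Y) = 1104/35 (z(s, Y) = ((16/7)*69)/5 = (1/5)*(1104/7) = 1104/35)
(z(-1572, -1576) - 1*333856) - 1*(-3541145) = (1104/35 - 1*333856) - 1*(-3541145) = (1104/35 - 333856) + 3541145 = -11683856/35 + 3541145 = 112256219/35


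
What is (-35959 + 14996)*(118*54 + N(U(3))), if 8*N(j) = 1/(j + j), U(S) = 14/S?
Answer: -29921139753/224 ≈ -1.3358e+8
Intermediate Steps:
N(j) = 1/(16*j) (N(j) = 1/(8*(j + j)) = 1/(8*((2*j))) = (1/(2*j))/8 = 1/(16*j))
(-35959 + 14996)*(118*54 + N(U(3))) = (-35959 + 14996)*(118*54 + 1/(16*((14/3)))) = -20963*(6372 + 1/(16*((14*(⅓))))) = -20963*(6372 + 1/(16*(14/3))) = -20963*(6372 + (1/16)*(3/14)) = -20963*(6372 + 3/224) = -20963*1427331/224 = -29921139753/224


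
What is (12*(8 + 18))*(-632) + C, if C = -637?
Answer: -197821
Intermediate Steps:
(12*(8 + 18))*(-632) + C = (12*(8 + 18))*(-632) - 637 = (12*26)*(-632) - 637 = 312*(-632) - 637 = -197184 - 637 = -197821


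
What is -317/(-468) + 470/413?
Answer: 350881/193284 ≈ 1.8154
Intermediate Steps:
-317/(-468) + 470/413 = -317*(-1/468) + 470*(1/413) = 317/468 + 470/413 = 350881/193284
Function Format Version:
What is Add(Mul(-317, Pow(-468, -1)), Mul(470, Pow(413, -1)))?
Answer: Rational(350881, 193284) ≈ 1.8154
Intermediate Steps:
Add(Mul(-317, Pow(-468, -1)), Mul(470, Pow(413, -1))) = Add(Mul(-317, Rational(-1, 468)), Mul(470, Rational(1, 413))) = Add(Rational(317, 468), Rational(470, 413)) = Rational(350881, 193284)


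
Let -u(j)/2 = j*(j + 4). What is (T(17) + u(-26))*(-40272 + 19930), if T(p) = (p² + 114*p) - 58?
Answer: -20850550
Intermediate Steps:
T(p) = -58 + p² + 114*p
u(j) = -2*j*(4 + j) (u(j) = -2*j*(j + 4) = -2*j*(4 + j))
(T(17) + u(-26))*(-40272 + 19930) = ((-58 + 17² + 114*17) - 2*(-26)*(4 - 26))*(-40272 + 19930) = ((-58 + 289 + 1938) - 2*(-26)*(-22))*(-20342) = (2169 - 1144)*(-20342) = 1025*(-20342) = -20850550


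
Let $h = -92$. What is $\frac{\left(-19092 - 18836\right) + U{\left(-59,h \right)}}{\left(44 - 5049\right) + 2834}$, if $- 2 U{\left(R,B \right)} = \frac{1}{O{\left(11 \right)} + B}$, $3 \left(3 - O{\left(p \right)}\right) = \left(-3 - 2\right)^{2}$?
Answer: $\frac{22149949}{1267864} \approx 17.47$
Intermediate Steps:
$O{\left(p \right)} = - \frac{16}{3}$ ($O{\left(p \right)} = 3 - \frac{\left(-3 - 2\right)^{2}}{3} = 3 - \frac{\left(-5\right)^{2}}{3} = 3 - \frac{25}{3} = - \frac{16}{3}$)
$U{\left(R,B \right)} = - \frac{1}{2 \left(- \frac{16}{3} + B\right)}$
$\frac{\left(-19092 - 18836\right) + U{\left(-59,h \right)}}{\left(44 - 5049\right) + 2834} = \frac{\left(-19092 - 18836\right) - \frac{3}{-32 + 6 \left(-92\right)}}{\left(44 - 5049\right) + 2834} = \frac{-37928 - \frac{3}{-32 - 552}}{\left(44 - 5049\right) + 2834} = \frac{-37928 - \frac{3}{-584}}{-5005 + 2834} = \frac{-37928 - - \frac{3}{584}}{-2171} = \left(-37928 + \frac{3}{584}\right) \left(- \frac{1}{2171}\right) = \left(- \frac{22149949}{584}\right) \left(- \frac{1}{2171}\right) = \frac{22149949}{1267864}$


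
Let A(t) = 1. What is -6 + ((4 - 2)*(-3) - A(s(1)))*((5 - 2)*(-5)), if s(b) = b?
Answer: 99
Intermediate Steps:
-6 + ((4 - 2)*(-3) - A(s(1)))*((5 - 2)*(-5)) = -6 + ((4 - 2)*(-3) - 1*1)*((5 - 2)*(-5)) = -6 + (2*(-3) - 1)*(3*(-5)) = -6 + (-6 - 1)*(-15) = -6 - 7*(-15) = -6 + 105 = 99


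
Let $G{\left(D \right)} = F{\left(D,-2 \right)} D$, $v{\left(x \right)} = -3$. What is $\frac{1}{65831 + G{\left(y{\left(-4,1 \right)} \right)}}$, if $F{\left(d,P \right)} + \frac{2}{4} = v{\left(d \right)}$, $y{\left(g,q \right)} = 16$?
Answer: $\frac{1}{65775} \approx 1.5203 \cdot 10^{-5}$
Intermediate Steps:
$F{\left(d,P \right)} = - \frac{7}{2}$ ($F{\left(d,P \right)} = - \frac{1}{2} - 3 = - \frac{7}{2}$)
$G{\left(D \right)} = - \frac{7 D}{2}$
$\frac{1}{65831 + G{\left(y{\left(-4,1 \right)} \right)}} = \frac{1}{65831 - 56} = \frac{1}{65775}$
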